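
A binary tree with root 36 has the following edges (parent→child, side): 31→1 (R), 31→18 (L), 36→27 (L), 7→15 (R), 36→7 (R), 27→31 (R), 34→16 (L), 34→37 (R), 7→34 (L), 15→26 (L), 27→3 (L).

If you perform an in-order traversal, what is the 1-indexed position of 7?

10

In-order visits the left subtree, then the node, then the right subtree.
At 36: go left to 27.
  At 27: go left to 3.
    3 is a leaf — visit 3.
  Visit 27.
  At 27: go right to 31.
    At 31: go left to 18.
      18 is a leaf — visit 18.
    Visit 31.
    At 31: go right to 1.
      1 is a leaf — visit 1.
Visit 36.
At 36: go right to 7.
  At 7: go left to 34.
    At 34: go left to 16.
      16 is a leaf — visit 16.
    Visit 34.
    At 34: go right to 37.
      37 is a leaf — visit 37.
  Visit 7.
  At 7: go right to 15.
    At 15: go left to 26.
      26 is a leaf — visit 26.
    Visit 15.
    At 15: no right child.
Full in-order sequence: 3, 27, 18, 31, 1, 36, 16, 34, 37, 7, 26, 15.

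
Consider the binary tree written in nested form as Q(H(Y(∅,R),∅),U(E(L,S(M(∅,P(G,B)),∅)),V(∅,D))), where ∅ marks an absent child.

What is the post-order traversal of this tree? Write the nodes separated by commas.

R, Y, H, L, G, B, P, M, S, E, D, V, U, Q

Post-order visits the left subtree, then the right subtree, then the node.
At Q: go left to H.
  At H: go left to Y.
    At Y: no left child.
    At Y: go right to R.
      R is a leaf — visit R.
    Visit Y.
  At H: no right child.
  Visit H.
At Q: go right to U.
  At U: go left to E.
    At E: go left to L.
      L is a leaf — visit L.
    At E: go right to S.
      At S: go left to M.
        At M: no left child.
        At M: go right to P.
          At P: go left to G.
            G is a leaf — visit G.
          At P: go right to B.
            B is a leaf — visit B.
          Visit P.
        Visit M.
      At S: no right child.
      Visit S.
    Visit E.
  At U: go right to V.
    At V: no left child.
    At V: go right to D.
      D is a leaf — visit D.
    Visit V.
  Visit U.
Visit Q.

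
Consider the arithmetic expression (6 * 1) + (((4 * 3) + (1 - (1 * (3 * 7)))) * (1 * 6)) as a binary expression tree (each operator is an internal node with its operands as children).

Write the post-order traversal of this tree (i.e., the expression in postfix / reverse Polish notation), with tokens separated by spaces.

Post-order on an expression tree gives postfix notation: for each operator, emit left operand, right operand, then the operator.

6 1 * 4 3 * 1 1 3 7 * * - + 1 6 * * +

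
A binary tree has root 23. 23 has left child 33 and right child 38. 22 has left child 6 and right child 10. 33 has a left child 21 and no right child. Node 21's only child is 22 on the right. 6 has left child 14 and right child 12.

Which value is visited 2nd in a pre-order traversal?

33

Pre-order visits the node, then its left subtree, then its right subtree.
Visit 23.
At 23: go left to 33.
  Visit 33.
  At 33: go left to 21.
    Visit 21.
    At 21: no left child.
    At 21: go right to 22.
      Visit 22.
      At 22: go left to 6.
        Visit 6.
        At 6: go left to 14.
          14 is a leaf — visit 14.
        At 6: go right to 12.
          12 is a leaf — visit 12.
      At 22: go right to 10.
        10 is a leaf — visit 10.
  At 33: no right child.
At 23: go right to 38.
  38 is a leaf — visit 38.
Full pre-order sequence: 23, 33, 21, 22, 6, 14, 12, 10, 38.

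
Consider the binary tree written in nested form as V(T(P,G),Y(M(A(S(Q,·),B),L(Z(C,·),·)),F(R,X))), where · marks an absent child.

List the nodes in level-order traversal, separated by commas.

Level-order visits nodes level by level from the root, left to right within each level.
Level 0: V
Level 1: T, Y
Level 2: P, G, M, F
Level 3: A, L, R, X
Level 4: S, B, Z
Level 5: Q, C

V, T, Y, P, G, M, F, A, L, R, X, S, B, Z, Q, C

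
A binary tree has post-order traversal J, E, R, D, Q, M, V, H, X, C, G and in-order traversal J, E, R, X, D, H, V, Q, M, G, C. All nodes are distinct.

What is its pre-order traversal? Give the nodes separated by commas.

The last element of post-order is the root; it splits in-order into left and right subtrees.
Root G: left subtree has 9 nodes {J, E, R, X, D, H, V, Q, M}, right has 1 {C}.
  Root X: left subtree has 3 nodes {J, E, R}, right has 5 {D, H, V, Q, M}.
    Root R: left subtree has 2 nodes {J, E}, right has 0 { }.
      Root E: left subtree has 1 node {J}, right has 0 { }.
    Root H: left subtree has 1 node {D}, right has 3 {V, Q, M}.
      Root V: left subtree has 0 nodes { }, right has 2 {Q, M}.
        Root M: left subtree has 1 node {Q}, right has 0 { }.

G, X, R, E, J, H, D, V, M, Q, C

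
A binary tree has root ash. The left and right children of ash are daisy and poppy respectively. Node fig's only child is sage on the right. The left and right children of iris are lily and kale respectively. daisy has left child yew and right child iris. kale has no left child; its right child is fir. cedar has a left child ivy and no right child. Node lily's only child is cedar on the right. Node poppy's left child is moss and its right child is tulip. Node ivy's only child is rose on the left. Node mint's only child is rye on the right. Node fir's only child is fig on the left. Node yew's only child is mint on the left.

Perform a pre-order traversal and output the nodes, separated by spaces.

ash daisy yew mint rye iris lily cedar ivy rose kale fir fig sage poppy moss tulip

Pre-order visits the node, then its left subtree, then its right subtree.
Visit ash.
At ash: go left to daisy.
  Visit daisy.
  At daisy: go left to yew.
    Visit yew.
    At yew: go left to mint.
      Visit mint.
      At mint: no left child.
      At mint: go right to rye.
        rye is a leaf — visit rye.
    At yew: no right child.
  At daisy: go right to iris.
    Visit iris.
    At iris: go left to lily.
      Visit lily.
      At lily: no left child.
      At lily: go right to cedar.
        Visit cedar.
        At cedar: go left to ivy.
          Visit ivy.
          At ivy: go left to rose.
            rose is a leaf — visit rose.
          At ivy: no right child.
        At cedar: no right child.
    At iris: go right to kale.
      Visit kale.
      At kale: no left child.
      At kale: go right to fir.
        Visit fir.
        At fir: go left to fig.
          Visit fig.
          At fig: no left child.
          At fig: go right to sage.
            sage is a leaf — visit sage.
        At fir: no right child.
At ash: go right to poppy.
  Visit poppy.
  At poppy: go left to moss.
    moss is a leaf — visit moss.
  At poppy: go right to tulip.
    tulip is a leaf — visit tulip.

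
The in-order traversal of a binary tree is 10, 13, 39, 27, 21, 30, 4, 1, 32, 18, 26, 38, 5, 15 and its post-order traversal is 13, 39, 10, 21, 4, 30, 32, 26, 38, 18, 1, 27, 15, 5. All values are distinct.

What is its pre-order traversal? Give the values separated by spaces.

5 27 10 39 13 1 30 21 4 18 32 38 26 15

The last element of post-order is the root; it splits in-order into left and right subtrees.
Root 5: left subtree has 12 nodes {10, 13, 39, 27, 21, 30, 4, 1, 32, 18, 26, 38}, right has 1 {15}.
  Root 27: left subtree has 3 nodes {10, 13, 39}, right has 8 {21, 30, 4, 1, 32, 18, 26, 38}.
    Root 10: left subtree has 0 nodes { }, right has 2 {13, 39}.
      Root 39: left subtree has 1 node {13}, right has 0 { }.
    Root 1: left subtree has 3 nodes {21, 30, 4}, right has 4 {32, 18, 26, 38}.
      Root 30: left subtree has 1 node {21}, right has 1 {4}.
      Root 18: left subtree has 1 node {32}, right has 2 {26, 38}.
        Root 38: left subtree has 1 node {26}, right has 0 { }.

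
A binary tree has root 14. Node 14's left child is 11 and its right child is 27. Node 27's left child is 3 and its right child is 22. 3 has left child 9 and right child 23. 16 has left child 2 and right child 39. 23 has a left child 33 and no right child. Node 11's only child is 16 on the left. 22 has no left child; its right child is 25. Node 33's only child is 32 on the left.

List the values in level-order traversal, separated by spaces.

14 11 27 16 3 22 2 39 9 23 25 33 32

Level-order visits nodes level by level from the root, left to right within each level.
Level 0: 14
Level 1: 11, 27
Level 2: 16, 3, 22
Level 3: 2, 39, 9, 23, 25
Level 4: 33
Level 5: 32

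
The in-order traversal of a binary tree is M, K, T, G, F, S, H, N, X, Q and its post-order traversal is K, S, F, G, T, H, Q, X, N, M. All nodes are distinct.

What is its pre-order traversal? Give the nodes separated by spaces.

M N H T K G F S X Q

The last element of post-order is the root; it splits in-order into left and right subtrees.
Root M: left subtree has 0 nodes { }, right has 9 {K, T, G, F, S, H, N, X, Q}.
  Root N: left subtree has 6 nodes {K, T, G, F, S, H}, right has 2 {X, Q}.
    Root H: left subtree has 5 nodes {K, T, G, F, S}, right has 0 { }.
      Root T: left subtree has 1 node {K}, right has 3 {G, F, S}.
        Root G: left subtree has 0 nodes { }, right has 2 {F, S}.
          Root F: left subtree has 0 nodes { }, right has 1 {S}.
    Root X: left subtree has 0 nodes { }, right has 1 {Q}.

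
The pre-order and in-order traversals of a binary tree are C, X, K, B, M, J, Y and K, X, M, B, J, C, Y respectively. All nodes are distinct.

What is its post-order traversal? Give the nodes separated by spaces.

K M J B X Y C

The first element of pre-order is the root; it splits in-order into left and right subtrees.
Root C: left subtree has 5 nodes {K, X, M, B, J}, right has 1 {Y}.
  Root X: left subtree has 1 node {K}, right has 3 {M, B, J}.
    Root B: left subtree has 1 node {M}, right has 1 {J}.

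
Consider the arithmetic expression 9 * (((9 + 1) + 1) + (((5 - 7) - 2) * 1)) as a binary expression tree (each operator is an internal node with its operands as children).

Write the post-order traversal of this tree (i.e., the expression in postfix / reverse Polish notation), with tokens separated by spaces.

9 9 1 + 1 + 5 7 - 2 - 1 * + *

Post-order on an expression tree gives postfix notation: for each operator, emit left operand, right operand, then the operator.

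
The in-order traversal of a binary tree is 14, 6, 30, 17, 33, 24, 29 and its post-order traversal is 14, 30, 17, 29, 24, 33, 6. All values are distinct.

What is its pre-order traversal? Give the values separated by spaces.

6 14 33 17 30 24 29

The last element of post-order is the root; it splits in-order into left and right subtrees.
Root 6: left subtree has 1 node {14}, right has 5 {30, 17, 33, 24, 29}.
  Root 33: left subtree has 2 nodes {30, 17}, right has 2 {24, 29}.
    Root 17: left subtree has 1 node {30}, right has 0 { }.
    Root 24: left subtree has 0 nodes { }, right has 1 {29}.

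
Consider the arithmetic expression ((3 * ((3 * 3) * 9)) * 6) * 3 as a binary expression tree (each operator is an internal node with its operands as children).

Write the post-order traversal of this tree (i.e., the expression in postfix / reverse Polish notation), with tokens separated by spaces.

3 3 3 * 9 * * 6 * 3 *

Post-order on an expression tree gives postfix notation: for each operator, emit left operand, right operand, then the operator.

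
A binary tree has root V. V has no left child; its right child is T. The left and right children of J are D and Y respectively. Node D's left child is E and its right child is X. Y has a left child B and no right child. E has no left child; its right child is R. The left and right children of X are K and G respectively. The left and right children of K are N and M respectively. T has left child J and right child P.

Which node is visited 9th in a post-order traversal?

B

Post-order visits the left subtree, then the right subtree, then the node.
At V: no left child.
At V: go right to T.
  At T: go left to J.
    At J: go left to D.
      At D: go left to E.
        At E: no left child.
        At E: go right to R.
          R is a leaf — visit R.
        Visit E.
      At D: go right to X.
        At X: go left to K.
          At K: go left to N.
            N is a leaf — visit N.
          At K: go right to M.
            M is a leaf — visit M.
          Visit K.
        At X: go right to G.
          G is a leaf — visit G.
        Visit X.
      Visit D.
    At J: go right to Y.
      At Y: go left to B.
        B is a leaf — visit B.
      At Y: no right child.
      Visit Y.
    Visit J.
  At T: go right to P.
    P is a leaf — visit P.
  Visit T.
Visit V.
Full post-order sequence: R, E, N, M, K, G, X, D, B, Y, J, P, T, V.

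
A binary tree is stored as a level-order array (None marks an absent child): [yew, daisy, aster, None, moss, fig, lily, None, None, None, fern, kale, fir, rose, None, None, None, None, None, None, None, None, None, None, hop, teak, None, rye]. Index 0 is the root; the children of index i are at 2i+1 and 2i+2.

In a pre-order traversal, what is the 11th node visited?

lily

Pre-order visits the node, then its left subtree, then its right subtree.
Visit yew.
At yew: go left to daisy.
  Visit daisy.
  At daisy: no left child.
  At daisy: go right to moss.
    Visit moss.
    At moss: no left child.
    At moss: go right to fern.
      fern is a leaf — visit fern.
At yew: go right to aster.
  Visit aster.
  At aster: go left to fig.
    Visit fig.
    At fig: go left to kale.
      Visit kale.
      At kale: no left child.
      At kale: go right to hop.
        hop is a leaf — visit hop.
    At fig: go right to fir.
      Visit fir.
      At fir: go left to teak.
        teak is a leaf — visit teak.
      At fir: no right child.
  At aster: go right to lily.
    Visit lily.
    At lily: go left to rose.
      Visit rose.
      At rose: go left to rye.
        rye is a leaf — visit rye.
      At rose: no right child.
    At lily: no right child.
Full pre-order sequence: yew, daisy, moss, fern, aster, fig, kale, hop, fir, teak, lily, rose, rye.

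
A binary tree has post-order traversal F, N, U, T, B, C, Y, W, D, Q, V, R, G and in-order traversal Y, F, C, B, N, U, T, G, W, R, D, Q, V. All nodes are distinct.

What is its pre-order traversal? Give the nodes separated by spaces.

The last element of post-order is the root; it splits in-order into left and right subtrees.
Root G: left subtree has 7 nodes {Y, F, C, B, N, U, T}, right has 5 {W, R, D, Q, V}.
  Root Y: left subtree has 0 nodes { }, right has 6 {F, C, B, N, U, T}.
    Root C: left subtree has 1 node {F}, right has 4 {B, N, U, T}.
      Root B: left subtree has 0 nodes { }, right has 3 {N, U, T}.
        Root T: left subtree has 2 nodes {N, U}, right has 0 { }.
          Root U: left subtree has 1 node {N}, right has 0 { }.
  Root R: left subtree has 1 node {W}, right has 3 {D, Q, V}.
    Root V: left subtree has 2 nodes {D, Q}, right has 0 { }.
      Root Q: left subtree has 1 node {D}, right has 0 { }.

G Y C F B T U N R W V Q D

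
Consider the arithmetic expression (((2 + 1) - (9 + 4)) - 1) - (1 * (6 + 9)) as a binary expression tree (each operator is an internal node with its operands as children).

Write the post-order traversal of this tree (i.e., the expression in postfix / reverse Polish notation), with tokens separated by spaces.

Post-order on an expression tree gives postfix notation: for each operator, emit left operand, right operand, then the operator.

2 1 + 9 4 + - 1 - 1 6 9 + * -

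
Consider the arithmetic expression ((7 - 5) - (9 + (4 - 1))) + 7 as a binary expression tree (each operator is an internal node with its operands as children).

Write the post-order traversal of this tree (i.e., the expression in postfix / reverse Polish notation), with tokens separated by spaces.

Post-order on an expression tree gives postfix notation: for each operator, emit left operand, right operand, then the operator.

7 5 - 9 4 1 - + - 7 +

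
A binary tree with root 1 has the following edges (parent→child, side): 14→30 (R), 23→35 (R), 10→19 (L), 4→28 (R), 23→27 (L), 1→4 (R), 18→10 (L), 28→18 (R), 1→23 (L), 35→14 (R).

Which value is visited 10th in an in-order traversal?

In-order visits the left subtree, then the node, then the right subtree.
At 1: go left to 23.
  At 23: go left to 27.
    27 is a leaf — visit 27.
  Visit 23.
  At 23: go right to 35.
    At 35: no left child.
    Visit 35.
    At 35: go right to 14.
      At 14: no left child.
      Visit 14.
      At 14: go right to 30.
        30 is a leaf — visit 30.
Visit 1.
At 1: go right to 4.
  At 4: no left child.
  Visit 4.
  At 4: go right to 28.
    At 28: no left child.
    Visit 28.
    At 28: go right to 18.
      At 18: go left to 10.
        At 10: go left to 19.
          19 is a leaf — visit 19.
        Visit 10.
        At 10: no right child.
      Visit 18.
      At 18: no right child.
Full in-order sequence: 27, 23, 35, 14, 30, 1, 4, 28, 19, 10, 18.

10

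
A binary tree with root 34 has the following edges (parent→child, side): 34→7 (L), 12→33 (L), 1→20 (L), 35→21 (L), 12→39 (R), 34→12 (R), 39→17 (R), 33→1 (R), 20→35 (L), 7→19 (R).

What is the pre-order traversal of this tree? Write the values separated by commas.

34, 7, 19, 12, 33, 1, 20, 35, 21, 39, 17

Pre-order visits the node, then its left subtree, then its right subtree.
Visit 34.
At 34: go left to 7.
  Visit 7.
  At 7: no left child.
  At 7: go right to 19.
    19 is a leaf — visit 19.
At 34: go right to 12.
  Visit 12.
  At 12: go left to 33.
    Visit 33.
    At 33: no left child.
    At 33: go right to 1.
      Visit 1.
      At 1: go left to 20.
        Visit 20.
        At 20: go left to 35.
          Visit 35.
          At 35: go left to 21.
            21 is a leaf — visit 21.
          At 35: no right child.
        At 20: no right child.
      At 1: no right child.
  At 12: go right to 39.
    Visit 39.
    At 39: no left child.
    At 39: go right to 17.
      17 is a leaf — visit 17.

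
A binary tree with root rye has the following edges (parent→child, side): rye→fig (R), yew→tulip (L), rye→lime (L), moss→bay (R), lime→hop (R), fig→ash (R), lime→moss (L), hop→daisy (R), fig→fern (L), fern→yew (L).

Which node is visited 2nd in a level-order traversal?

Level-order visits nodes level by level from the root, left to right within each level.
Level 0: rye
Level 1: lime, fig
Level 2: moss, hop, fern, ash
Level 3: bay, daisy, yew
Level 4: tulip
Full level-order sequence: rye, lime, fig, moss, hop, fern, ash, bay, daisy, yew, tulip.

lime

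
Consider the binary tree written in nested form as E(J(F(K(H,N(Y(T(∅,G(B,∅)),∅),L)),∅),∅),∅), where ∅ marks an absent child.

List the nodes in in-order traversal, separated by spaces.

In-order visits the left subtree, then the node, then the right subtree.
At E: go left to J.
  At J: go left to F.
    At F: go left to K.
      At K: go left to H.
        H is a leaf — visit H.
      Visit K.
      At K: go right to N.
        At N: go left to Y.
          At Y: go left to T.
            At T: no left child.
            Visit T.
            At T: go right to G.
              At G: go left to B.
                B is a leaf — visit B.
              Visit G.
              At G: no right child.
          Visit Y.
          At Y: no right child.
        Visit N.
        At N: go right to L.
          L is a leaf — visit L.
    Visit F.
    At F: no right child.
  Visit J.
  At J: no right child.
Visit E.
At E: no right child.

H K T B G Y N L F J E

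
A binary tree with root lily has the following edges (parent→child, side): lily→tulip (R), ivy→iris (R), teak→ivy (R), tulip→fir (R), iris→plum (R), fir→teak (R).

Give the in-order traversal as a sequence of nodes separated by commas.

lily, tulip, fir, teak, ivy, iris, plum

In-order visits the left subtree, then the node, then the right subtree.
At lily: no left child.
Visit lily.
At lily: go right to tulip.
  At tulip: no left child.
  Visit tulip.
  At tulip: go right to fir.
    At fir: no left child.
    Visit fir.
    At fir: go right to teak.
      At teak: no left child.
      Visit teak.
      At teak: go right to ivy.
        At ivy: no left child.
        Visit ivy.
        At ivy: go right to iris.
          At iris: no left child.
          Visit iris.
          At iris: go right to plum.
            plum is a leaf — visit plum.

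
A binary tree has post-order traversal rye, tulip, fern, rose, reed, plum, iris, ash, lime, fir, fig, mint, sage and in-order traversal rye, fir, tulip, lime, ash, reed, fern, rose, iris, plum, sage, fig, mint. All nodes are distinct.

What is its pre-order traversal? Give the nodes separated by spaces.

The last element of post-order is the root; it splits in-order into left and right subtrees.
Root sage: left subtree has 10 nodes {rye, fir, tulip, lime, ash, reed, fern, rose, iris, plum}, right has 2 {fig, mint}.
  Root fir: left subtree has 1 node {rye}, right has 8 {tulip, lime, ash, reed, fern, rose, iris, plum}.
    Root lime: left subtree has 1 node {tulip}, right has 6 {ash, reed, fern, rose, iris, plum}.
      Root ash: left subtree has 0 nodes { }, right has 5 {reed, fern, rose, iris, plum}.
        Root iris: left subtree has 3 nodes {reed, fern, rose}, right has 1 {plum}.
          Root reed: left subtree has 0 nodes { }, right has 2 {fern, rose}.
            Root rose: left subtree has 1 node {fern}, right has 0 { }.
  Root mint: left subtree has 1 node {fig}, right has 0 { }.

sage fir rye lime tulip ash iris reed rose fern plum mint fig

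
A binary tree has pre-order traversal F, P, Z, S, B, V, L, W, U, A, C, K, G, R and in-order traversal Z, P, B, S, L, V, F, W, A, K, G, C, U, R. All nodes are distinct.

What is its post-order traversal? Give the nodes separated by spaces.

Z B L V S P G K C A R U W F

The first element of pre-order is the root; it splits in-order into left and right subtrees.
Root F: left subtree has 6 nodes {Z, P, B, S, L, V}, right has 7 {W, A, K, G, C, U, R}.
  Root P: left subtree has 1 node {Z}, right has 4 {B, S, L, V}.
    Root S: left subtree has 1 node {B}, right has 2 {L, V}.
      Root V: left subtree has 1 node {L}, right has 0 { }.
  Root W: left subtree has 0 nodes { }, right has 6 {A, K, G, C, U, R}.
    Root U: left subtree has 4 nodes {A, K, G, C}, right has 1 {R}.
      Root A: left subtree has 0 nodes { }, right has 3 {K, G, C}.
        Root C: left subtree has 2 nodes {K, G}, right has 0 { }.
          Root K: left subtree has 0 nodes { }, right has 1 {G}.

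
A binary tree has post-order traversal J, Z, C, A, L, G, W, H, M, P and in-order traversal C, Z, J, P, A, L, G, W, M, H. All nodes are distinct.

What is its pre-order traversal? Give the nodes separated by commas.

The last element of post-order is the root; it splits in-order into left and right subtrees.
Root P: left subtree has 3 nodes {C, Z, J}, right has 6 {A, L, G, W, M, H}.
  Root C: left subtree has 0 nodes { }, right has 2 {Z, J}.
    Root Z: left subtree has 0 nodes { }, right has 1 {J}.
  Root M: left subtree has 4 nodes {A, L, G, W}, right has 1 {H}.
    Root W: left subtree has 3 nodes {A, L, G}, right has 0 { }.
      Root G: left subtree has 2 nodes {A, L}, right has 0 { }.
        Root L: left subtree has 1 node {A}, right has 0 { }.

P, C, Z, J, M, W, G, L, A, H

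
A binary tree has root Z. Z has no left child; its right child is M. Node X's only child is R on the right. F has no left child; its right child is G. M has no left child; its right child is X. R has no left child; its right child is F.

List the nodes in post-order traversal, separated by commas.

G, F, R, X, M, Z

Post-order visits the left subtree, then the right subtree, then the node.
At Z: no left child.
At Z: go right to M.
  At M: no left child.
  At M: go right to X.
    At X: no left child.
    At X: go right to R.
      At R: no left child.
      At R: go right to F.
        At F: no left child.
        At F: go right to G.
          G is a leaf — visit G.
        Visit F.
      Visit R.
    Visit X.
  Visit M.
Visit Z.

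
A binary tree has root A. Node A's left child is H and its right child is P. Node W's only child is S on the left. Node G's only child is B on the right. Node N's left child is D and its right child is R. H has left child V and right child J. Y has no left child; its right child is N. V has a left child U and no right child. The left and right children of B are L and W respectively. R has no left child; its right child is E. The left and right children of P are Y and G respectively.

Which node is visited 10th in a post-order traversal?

L

Post-order visits the left subtree, then the right subtree, then the node.
At A: go left to H.
  At H: go left to V.
    At V: go left to U.
      U is a leaf — visit U.
    At V: no right child.
    Visit V.
  At H: go right to J.
    J is a leaf — visit J.
  Visit H.
At A: go right to P.
  At P: go left to Y.
    At Y: no left child.
    At Y: go right to N.
      At N: go left to D.
        D is a leaf — visit D.
      At N: go right to R.
        At R: no left child.
        At R: go right to E.
          E is a leaf — visit E.
        Visit R.
      Visit N.
    Visit Y.
  At P: go right to G.
    At G: no left child.
    At G: go right to B.
      At B: go left to L.
        L is a leaf — visit L.
      At B: go right to W.
        At W: go left to S.
          S is a leaf — visit S.
        At W: no right child.
        Visit W.
      Visit B.
    Visit G.
  Visit P.
Visit A.
Full post-order sequence: U, V, J, H, D, E, R, N, Y, L, S, W, B, G, P, A.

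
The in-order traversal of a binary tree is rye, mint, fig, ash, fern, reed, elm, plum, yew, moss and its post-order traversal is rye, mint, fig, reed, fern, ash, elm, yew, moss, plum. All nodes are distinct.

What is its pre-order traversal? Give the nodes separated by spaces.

plum elm ash fig mint rye fern reed moss yew

The last element of post-order is the root; it splits in-order into left and right subtrees.
Root plum: left subtree has 7 nodes {rye, mint, fig, ash, fern, reed, elm}, right has 2 {yew, moss}.
  Root elm: left subtree has 6 nodes {rye, mint, fig, ash, fern, reed}, right has 0 { }.
    Root ash: left subtree has 3 nodes {rye, mint, fig}, right has 2 {fern, reed}.
      Root fig: left subtree has 2 nodes {rye, mint}, right has 0 { }.
        Root mint: left subtree has 1 node {rye}, right has 0 { }.
      Root fern: left subtree has 0 nodes { }, right has 1 {reed}.
  Root moss: left subtree has 1 node {yew}, right has 0 { }.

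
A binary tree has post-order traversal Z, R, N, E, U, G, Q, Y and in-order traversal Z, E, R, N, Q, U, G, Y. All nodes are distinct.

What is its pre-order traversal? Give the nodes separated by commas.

Y, Q, E, Z, N, R, G, U

The last element of post-order is the root; it splits in-order into left and right subtrees.
Root Y: left subtree has 7 nodes {Z, E, R, N, Q, U, G}, right has 0 { }.
  Root Q: left subtree has 4 nodes {Z, E, R, N}, right has 2 {U, G}.
    Root E: left subtree has 1 node {Z}, right has 2 {R, N}.
      Root N: left subtree has 1 node {R}, right has 0 { }.
    Root G: left subtree has 1 node {U}, right has 0 { }.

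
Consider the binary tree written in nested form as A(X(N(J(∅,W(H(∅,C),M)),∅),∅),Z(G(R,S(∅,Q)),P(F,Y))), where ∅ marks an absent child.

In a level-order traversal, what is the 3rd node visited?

Z

Level-order visits nodes level by level from the root, left to right within each level.
Level 0: A
Level 1: X, Z
Level 2: N, G, P
Level 3: J, R, S, F, Y
Level 4: W, Q
Level 5: H, M
Level 6: C
Full level-order sequence: A, X, Z, N, G, P, J, R, S, F, Y, W, Q, H, M, C.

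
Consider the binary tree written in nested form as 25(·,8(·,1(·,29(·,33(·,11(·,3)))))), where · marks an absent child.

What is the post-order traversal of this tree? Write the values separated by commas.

3, 11, 33, 29, 1, 8, 25

Post-order visits the left subtree, then the right subtree, then the node.
At 25: no left child.
At 25: go right to 8.
  At 8: no left child.
  At 8: go right to 1.
    At 1: no left child.
    At 1: go right to 29.
      At 29: no left child.
      At 29: go right to 33.
        At 33: no left child.
        At 33: go right to 11.
          At 11: no left child.
          At 11: go right to 3.
            3 is a leaf — visit 3.
          Visit 11.
        Visit 33.
      Visit 29.
    Visit 1.
  Visit 8.
Visit 25.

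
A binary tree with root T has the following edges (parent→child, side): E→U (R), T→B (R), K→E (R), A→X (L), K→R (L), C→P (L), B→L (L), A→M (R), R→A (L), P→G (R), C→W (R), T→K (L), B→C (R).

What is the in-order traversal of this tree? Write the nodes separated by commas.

X, A, M, R, K, E, U, T, L, B, P, G, C, W

In-order visits the left subtree, then the node, then the right subtree.
At T: go left to K.
  At K: go left to R.
    At R: go left to A.
      At A: go left to X.
        X is a leaf — visit X.
      Visit A.
      At A: go right to M.
        M is a leaf — visit M.
    Visit R.
    At R: no right child.
  Visit K.
  At K: go right to E.
    At E: no left child.
    Visit E.
    At E: go right to U.
      U is a leaf — visit U.
Visit T.
At T: go right to B.
  At B: go left to L.
    L is a leaf — visit L.
  Visit B.
  At B: go right to C.
    At C: go left to P.
      At P: no left child.
      Visit P.
      At P: go right to G.
        G is a leaf — visit G.
    Visit C.
    At C: go right to W.
      W is a leaf — visit W.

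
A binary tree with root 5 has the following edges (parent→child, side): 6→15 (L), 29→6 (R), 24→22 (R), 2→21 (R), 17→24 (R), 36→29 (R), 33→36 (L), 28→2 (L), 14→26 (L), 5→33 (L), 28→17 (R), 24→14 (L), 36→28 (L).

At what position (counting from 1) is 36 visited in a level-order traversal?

3

Level-order visits nodes level by level from the root, left to right within each level.
Level 0: 5
Level 1: 33
Level 2: 36
Level 3: 28, 29
Level 4: 2, 17, 6
Level 5: 21, 24, 15
Level 6: 14, 22
Level 7: 26
Full level-order sequence: 5, 33, 36, 28, 29, 2, 17, 6, 21, 24, 15, 14, 22, 26.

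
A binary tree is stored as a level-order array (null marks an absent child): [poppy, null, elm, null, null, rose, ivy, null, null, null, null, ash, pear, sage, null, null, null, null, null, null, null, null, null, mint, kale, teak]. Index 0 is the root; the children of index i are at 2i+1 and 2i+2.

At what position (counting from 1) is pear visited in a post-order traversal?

5

Post-order visits the left subtree, then the right subtree, then the node.
At poppy: no left child.
At poppy: go right to elm.
  At elm: go left to rose.
    At rose: go left to ash.
      At ash: go left to mint.
        mint is a leaf — visit mint.
      At ash: go right to kale.
        kale is a leaf — visit kale.
      Visit ash.
    At rose: go right to pear.
      At pear: go left to teak.
        teak is a leaf — visit teak.
      At pear: no right child.
      Visit pear.
    Visit rose.
  At elm: go right to ivy.
    At ivy: go left to sage.
      sage is a leaf — visit sage.
    At ivy: no right child.
    Visit ivy.
  Visit elm.
Visit poppy.
Full post-order sequence: mint, kale, ash, teak, pear, rose, sage, ivy, elm, poppy.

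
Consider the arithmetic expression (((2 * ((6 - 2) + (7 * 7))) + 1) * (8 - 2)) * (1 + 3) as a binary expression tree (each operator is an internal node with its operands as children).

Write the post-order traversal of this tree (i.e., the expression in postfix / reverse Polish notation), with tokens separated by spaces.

Post-order on an expression tree gives postfix notation: for each operator, emit left operand, right operand, then the operator.

2 6 2 - 7 7 * + * 1 + 8 2 - * 1 3 + *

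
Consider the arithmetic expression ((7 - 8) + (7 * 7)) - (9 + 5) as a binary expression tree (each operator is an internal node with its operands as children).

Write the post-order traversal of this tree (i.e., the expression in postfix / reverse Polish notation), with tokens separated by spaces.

Post-order on an expression tree gives postfix notation: for each operator, emit left operand, right operand, then the operator.

7 8 - 7 7 * + 9 5 + -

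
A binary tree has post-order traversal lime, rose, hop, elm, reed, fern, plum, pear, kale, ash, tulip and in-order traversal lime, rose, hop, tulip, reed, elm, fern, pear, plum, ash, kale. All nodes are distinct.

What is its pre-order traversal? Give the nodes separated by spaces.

tulip hop rose lime ash pear fern reed elm plum kale

The last element of post-order is the root; it splits in-order into left and right subtrees.
Root tulip: left subtree has 3 nodes {lime, rose, hop}, right has 7 {reed, elm, fern, pear, plum, ash, kale}.
  Root hop: left subtree has 2 nodes {lime, rose}, right has 0 { }.
    Root rose: left subtree has 1 node {lime}, right has 0 { }.
  Root ash: left subtree has 5 nodes {reed, elm, fern, pear, plum}, right has 1 {kale}.
    Root pear: left subtree has 3 nodes {reed, elm, fern}, right has 1 {plum}.
      Root fern: left subtree has 2 nodes {reed, elm}, right has 0 { }.
        Root reed: left subtree has 0 nodes { }, right has 1 {elm}.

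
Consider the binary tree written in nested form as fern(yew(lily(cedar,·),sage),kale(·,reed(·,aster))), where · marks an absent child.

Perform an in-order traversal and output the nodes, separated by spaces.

cedar lily yew sage fern kale reed aster

In-order visits the left subtree, then the node, then the right subtree.
At fern: go left to yew.
  At yew: go left to lily.
    At lily: go left to cedar.
      cedar is a leaf — visit cedar.
    Visit lily.
    At lily: no right child.
  Visit yew.
  At yew: go right to sage.
    sage is a leaf — visit sage.
Visit fern.
At fern: go right to kale.
  At kale: no left child.
  Visit kale.
  At kale: go right to reed.
    At reed: no left child.
    Visit reed.
    At reed: go right to aster.
      aster is a leaf — visit aster.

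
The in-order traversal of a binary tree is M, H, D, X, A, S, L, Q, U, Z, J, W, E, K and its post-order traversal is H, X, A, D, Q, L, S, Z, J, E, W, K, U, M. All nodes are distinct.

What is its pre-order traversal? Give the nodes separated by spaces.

The last element of post-order is the root; it splits in-order into left and right subtrees.
Root M: left subtree has 0 nodes { }, right has 13 {H, D, X, A, S, L, Q, U, Z, J, W, E, K}.
  Root U: left subtree has 7 nodes {H, D, X, A, S, L, Q}, right has 5 {Z, J, W, E, K}.
    Root S: left subtree has 4 nodes {H, D, X, A}, right has 2 {L, Q}.
      Root D: left subtree has 1 node {H}, right has 2 {X, A}.
        Root A: left subtree has 1 node {X}, right has 0 { }.
      Root L: left subtree has 0 nodes { }, right has 1 {Q}.
    Root K: left subtree has 4 nodes {Z, J, W, E}, right has 0 { }.
      Root W: left subtree has 2 nodes {Z, J}, right has 1 {E}.
        Root J: left subtree has 1 node {Z}, right has 0 { }.

M U S D H A X L Q K W J Z E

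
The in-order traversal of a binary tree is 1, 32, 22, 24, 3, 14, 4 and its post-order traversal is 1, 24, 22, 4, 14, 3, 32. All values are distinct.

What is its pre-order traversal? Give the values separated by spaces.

The last element of post-order is the root; it splits in-order into left and right subtrees.
Root 32: left subtree has 1 node {1}, right has 5 {22, 24, 3, 14, 4}.
  Root 3: left subtree has 2 nodes {22, 24}, right has 2 {14, 4}.
    Root 22: left subtree has 0 nodes { }, right has 1 {24}.
    Root 14: left subtree has 0 nodes { }, right has 1 {4}.

32 1 3 22 24 14 4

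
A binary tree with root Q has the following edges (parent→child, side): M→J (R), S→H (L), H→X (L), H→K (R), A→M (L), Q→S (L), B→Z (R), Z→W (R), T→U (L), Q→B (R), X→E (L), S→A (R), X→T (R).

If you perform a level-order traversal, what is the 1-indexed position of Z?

Level-order visits nodes level by level from the root, left to right within each level.
Level 0: Q
Level 1: S, B
Level 2: H, A, Z
Level 3: X, K, M, W
Level 4: E, T, J
Level 5: U
Full level-order sequence: Q, S, B, H, A, Z, X, K, M, W, E, T, J, U.

6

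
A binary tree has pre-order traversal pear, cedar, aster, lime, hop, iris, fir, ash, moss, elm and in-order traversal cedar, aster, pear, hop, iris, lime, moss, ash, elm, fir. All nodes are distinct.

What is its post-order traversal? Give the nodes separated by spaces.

aster cedar iris hop moss elm ash fir lime pear

The first element of pre-order is the root; it splits in-order into left and right subtrees.
Root pear: left subtree has 2 nodes {cedar, aster}, right has 7 {hop, iris, lime, moss, ash, elm, fir}.
  Root cedar: left subtree has 0 nodes { }, right has 1 {aster}.
  Root lime: left subtree has 2 nodes {hop, iris}, right has 4 {moss, ash, elm, fir}.
    Root hop: left subtree has 0 nodes { }, right has 1 {iris}.
    Root fir: left subtree has 3 nodes {moss, ash, elm}, right has 0 { }.
      Root ash: left subtree has 1 node {moss}, right has 1 {elm}.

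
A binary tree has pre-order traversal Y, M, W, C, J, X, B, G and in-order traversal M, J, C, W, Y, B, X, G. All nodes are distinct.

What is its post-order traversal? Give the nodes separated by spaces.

The first element of pre-order is the root; it splits in-order into left and right subtrees.
Root Y: left subtree has 4 nodes {M, J, C, W}, right has 3 {B, X, G}.
  Root M: left subtree has 0 nodes { }, right has 3 {J, C, W}.
    Root W: left subtree has 2 nodes {J, C}, right has 0 { }.
      Root C: left subtree has 1 node {J}, right has 0 { }.
  Root X: left subtree has 1 node {B}, right has 1 {G}.

J C W M B G X Y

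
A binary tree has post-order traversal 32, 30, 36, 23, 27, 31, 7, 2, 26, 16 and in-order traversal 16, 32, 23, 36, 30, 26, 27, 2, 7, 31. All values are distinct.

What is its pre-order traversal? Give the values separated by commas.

The last element of post-order is the root; it splits in-order into left and right subtrees.
Root 16: left subtree has 0 nodes { }, right has 9 {32, 23, 36, 30, 26, 27, 2, 7, 31}.
  Root 26: left subtree has 4 nodes {32, 23, 36, 30}, right has 4 {27, 2, 7, 31}.
    Root 23: left subtree has 1 node {32}, right has 2 {36, 30}.
      Root 36: left subtree has 0 nodes { }, right has 1 {30}.
    Root 2: left subtree has 1 node {27}, right has 2 {7, 31}.
      Root 7: left subtree has 0 nodes { }, right has 1 {31}.

16, 26, 23, 32, 36, 30, 2, 27, 7, 31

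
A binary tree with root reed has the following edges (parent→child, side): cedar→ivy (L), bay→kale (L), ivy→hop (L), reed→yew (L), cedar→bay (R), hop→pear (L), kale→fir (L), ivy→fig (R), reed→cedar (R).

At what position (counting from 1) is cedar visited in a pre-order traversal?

Pre-order visits the node, then its left subtree, then its right subtree.
Visit reed.
At reed: go left to yew.
  yew is a leaf — visit yew.
At reed: go right to cedar.
  Visit cedar.
  At cedar: go left to ivy.
    Visit ivy.
    At ivy: go left to hop.
      Visit hop.
      At hop: go left to pear.
        pear is a leaf — visit pear.
      At hop: no right child.
    At ivy: go right to fig.
      fig is a leaf — visit fig.
  At cedar: go right to bay.
    Visit bay.
    At bay: go left to kale.
      Visit kale.
      At kale: go left to fir.
        fir is a leaf — visit fir.
      At kale: no right child.
    At bay: no right child.
Full pre-order sequence: reed, yew, cedar, ivy, hop, pear, fig, bay, kale, fir.

3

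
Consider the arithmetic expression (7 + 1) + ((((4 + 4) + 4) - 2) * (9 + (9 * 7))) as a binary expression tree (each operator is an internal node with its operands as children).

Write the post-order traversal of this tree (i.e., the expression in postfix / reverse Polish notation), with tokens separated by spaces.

Post-order on an expression tree gives postfix notation: for each operator, emit left operand, right operand, then the operator.

7 1 + 4 4 + 4 + 2 - 9 9 7 * + * +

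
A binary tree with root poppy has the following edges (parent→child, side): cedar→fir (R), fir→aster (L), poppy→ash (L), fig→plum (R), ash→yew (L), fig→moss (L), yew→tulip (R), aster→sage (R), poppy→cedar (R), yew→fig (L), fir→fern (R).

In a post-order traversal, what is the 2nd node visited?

Post-order visits the left subtree, then the right subtree, then the node.
At poppy: go left to ash.
  At ash: go left to yew.
    At yew: go left to fig.
      At fig: go left to moss.
        moss is a leaf — visit moss.
      At fig: go right to plum.
        plum is a leaf — visit plum.
      Visit fig.
    At yew: go right to tulip.
      tulip is a leaf — visit tulip.
    Visit yew.
  At ash: no right child.
  Visit ash.
At poppy: go right to cedar.
  At cedar: no left child.
  At cedar: go right to fir.
    At fir: go left to aster.
      At aster: no left child.
      At aster: go right to sage.
        sage is a leaf — visit sage.
      Visit aster.
    At fir: go right to fern.
      fern is a leaf — visit fern.
    Visit fir.
  Visit cedar.
Visit poppy.
Full post-order sequence: moss, plum, fig, tulip, yew, ash, sage, aster, fern, fir, cedar, poppy.

plum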